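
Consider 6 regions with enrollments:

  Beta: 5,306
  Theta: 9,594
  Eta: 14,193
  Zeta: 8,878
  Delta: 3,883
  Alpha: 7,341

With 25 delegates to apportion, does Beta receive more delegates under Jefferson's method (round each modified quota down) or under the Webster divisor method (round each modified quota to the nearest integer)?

Jefferson: Beta 2, Theta 5, Eta 7, Zeta 5, Delta 2, Alpha 4.
Webster: Beta 3, Theta 5, Eta 7, Zeta 4, Delta 2, Alpha 4.
Beta gets 2 under Jefferson and 3 under Webster.

Webster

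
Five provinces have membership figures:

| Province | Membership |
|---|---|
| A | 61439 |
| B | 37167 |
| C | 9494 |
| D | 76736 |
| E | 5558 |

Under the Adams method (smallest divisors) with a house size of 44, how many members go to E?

2

Standard divisor 190394/44 ≈ 4327.136; standard quotas: A 14.199, B 8.589, C 2.194, D 17.734, E 1.284.
Rounding up gives 15, 9, 3, 18, 2 = 47 seats, so the divisor must be adjusted.
With modified divisor 4700: modified quotas A 13.072, B 7.908, C 2.020, D 16.327, E 1.183.
Rounding up: A 14, B 8, C 3, D 17, E 2 (total 44).
E receives 2.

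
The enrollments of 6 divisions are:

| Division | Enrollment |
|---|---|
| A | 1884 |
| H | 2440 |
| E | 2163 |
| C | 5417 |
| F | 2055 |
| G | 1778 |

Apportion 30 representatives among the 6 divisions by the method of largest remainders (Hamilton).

Total 15737; standard divisor 15737/30 ≈ 524.567.
Standard quotas: A 3.5915, H 4.6515, E 4.1234, C 10.3266, F 3.9175, G 3.3895.
Lower quotas: A 3, H 4, E 4, C 10, F 3, G 3 (sum 27, leaving 3 seats).
Remainders in descending order: F 0.9175, H 0.6515, A 0.5915, G 0.3895, C 0.3266, E 0.1234.
Largest remainders: F, H, A receive the extra seats.

A 4, H 5, E 4, C 10, F 4, G 3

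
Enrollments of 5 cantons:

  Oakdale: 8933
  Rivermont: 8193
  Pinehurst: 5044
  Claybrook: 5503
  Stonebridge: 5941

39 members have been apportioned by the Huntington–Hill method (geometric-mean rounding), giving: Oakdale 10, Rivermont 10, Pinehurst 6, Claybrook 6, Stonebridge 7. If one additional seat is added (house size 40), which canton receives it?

Priority for the next seat is population ÷ (√(s·(s+1))).
Priorities: Oakdale 851.728, Rivermont 781.172, Pinehurst 778.306, Claybrook 849.131, Stonebridge 793.900.
Highest priority: Oakdale.

Oakdale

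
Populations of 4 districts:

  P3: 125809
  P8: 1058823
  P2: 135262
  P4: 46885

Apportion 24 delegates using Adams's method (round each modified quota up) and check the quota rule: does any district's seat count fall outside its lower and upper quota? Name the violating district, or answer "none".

P8

Standard quotas: P3 2.209, P8 18.592, P2 2.375, P4 0.823.
Adams allocation: P3 3, P8 17, P2 3, P4 1.
P8 has quota 18.592 (lower 18, upper 19) but receives 17 — outside the quota interval.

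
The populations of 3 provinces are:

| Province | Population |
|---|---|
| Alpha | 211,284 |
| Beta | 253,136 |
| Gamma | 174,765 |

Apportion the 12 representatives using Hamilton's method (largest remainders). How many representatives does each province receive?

Alpha: 4; Beta: 5; Gamma: 3

Standard divisor: 639185 ÷ 12 ≈ 53265.417.
Standard quotas: Alpha 3.9666, Beta 4.7524, Gamma 3.2810.
Lower quotas: Alpha 3, Beta 4, Gamma 3 (sum 10, leaving 2 seats).
Remainders in descending order: Alpha 0.9666, Beta 0.7524, Gamma 0.2810.
The surplus seats go to Alpha, Beta.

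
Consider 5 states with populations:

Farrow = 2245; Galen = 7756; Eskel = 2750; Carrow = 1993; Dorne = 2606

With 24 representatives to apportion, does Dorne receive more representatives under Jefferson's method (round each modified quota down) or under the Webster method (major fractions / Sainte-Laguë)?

Jefferson: Farrow 3, Galen 11, Eskel 4, Carrow 3, Dorne 3.
Webster: Farrow 3, Galen 10, Eskel 4, Carrow 3, Dorne 4.
Dorne gets 3 under Jefferson and 4 under Webster.

Webster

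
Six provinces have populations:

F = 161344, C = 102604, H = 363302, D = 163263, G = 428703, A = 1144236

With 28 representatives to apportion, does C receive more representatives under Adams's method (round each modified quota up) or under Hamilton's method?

Adams: F 2, C 2, H 4, D 2, G 5, A 13.
Hamilton: F 2, C 1, H 4, D 2, G 5, A 14.
C gets 2 under Adams and 1 under Hamilton.

Adams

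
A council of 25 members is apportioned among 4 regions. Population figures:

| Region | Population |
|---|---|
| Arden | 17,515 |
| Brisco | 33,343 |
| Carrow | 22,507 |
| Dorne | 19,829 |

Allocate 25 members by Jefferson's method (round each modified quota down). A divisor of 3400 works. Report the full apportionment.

Arden: 5, Brisco: 9, Carrow: 6, Dorne: 5

With modified divisor 3400: modified quotas Arden 5.151, Brisco 9.807, Carrow 6.620, Dorne 5.832.
Rounding down: Arden 5, Brisco 9, Carrow 6, Dorne 5 (total 25).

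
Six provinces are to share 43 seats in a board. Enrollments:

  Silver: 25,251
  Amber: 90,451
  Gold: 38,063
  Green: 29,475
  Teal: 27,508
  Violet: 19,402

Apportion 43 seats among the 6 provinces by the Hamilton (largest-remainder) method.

Standard divisor: 230150 ÷ 43 ≈ 5352.326.
Standard quotas: Silver 4.7178, Amber 16.8994, Gold 7.1115, Green 5.5070, Teal 5.1394, Violet 3.6250.
Lower quotas: Silver 4, Amber 16, Gold 7, Green 5, Teal 5, Violet 3 (sum 40, leaving 3 seats).
Remainders in descending order: Amber 0.8994, Silver 0.7178, Violet 0.6250, Green 0.5070, Teal 0.1394, Gold 0.1115.
The surplus seats go to Amber, Silver, Violet.

Silver 5; Amber 17; Gold 7; Green 5; Teal 5; Violet 4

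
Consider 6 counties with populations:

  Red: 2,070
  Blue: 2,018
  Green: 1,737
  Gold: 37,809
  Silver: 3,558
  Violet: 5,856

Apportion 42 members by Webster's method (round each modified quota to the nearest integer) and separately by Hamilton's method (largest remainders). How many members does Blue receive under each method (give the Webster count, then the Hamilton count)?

2 and 1

Webster: Red 2, Blue 2, Green 1, Gold 29, Silver 3, Violet 5.
Hamilton: Red 2, Blue 1, Green 1, Gold 30, Silver 3, Violet 5.
Blue gets 2 under Webster and 1 under Hamilton.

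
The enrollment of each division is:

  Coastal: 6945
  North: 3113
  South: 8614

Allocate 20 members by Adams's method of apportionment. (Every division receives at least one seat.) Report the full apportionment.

Standard divisor 18672/20 ≈ 933.6; standard quotas: Coastal 7.439, North 3.334, South 9.227.
Rounding up gives 8, 4, 10 = 22 seats, so the divisor must be adjusted.
With modified divisor 1000: modified quotas Coastal 6.945, North 3.113, South 8.614.
Rounding up: Coastal 7, North 4, South 9 (total 20).

Coastal: 7; North: 4; South: 9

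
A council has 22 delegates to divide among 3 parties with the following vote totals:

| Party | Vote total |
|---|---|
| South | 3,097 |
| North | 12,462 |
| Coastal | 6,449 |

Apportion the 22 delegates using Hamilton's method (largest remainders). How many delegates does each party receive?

South 3, North 13, Coastal 6

Standard divisor: 22008 ÷ 22 ≈ 1000.364.
Standard quotas: South 3.0959, North 12.4575, Coastal 6.4467.
Lower quotas: South 3, North 12, Coastal 6 (sum 21, leaving 1 seat).
Remainders in descending order: North 0.4575, Coastal 0.4467, South 0.0959.
Largest remainder: North receives the extra seat.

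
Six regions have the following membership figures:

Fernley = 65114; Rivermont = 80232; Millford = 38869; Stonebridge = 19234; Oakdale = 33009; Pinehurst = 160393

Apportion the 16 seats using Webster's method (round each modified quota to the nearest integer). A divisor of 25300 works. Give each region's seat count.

Fernley: 3, Rivermont: 3, Millford: 2, Stonebridge: 1, Oakdale: 1, Pinehurst: 6

With modified divisor 25300: modified quotas Fernley 2.574, Rivermont 3.171, Millford 1.536, Stonebridge 0.760, Oakdale 1.305, Pinehurst 6.340.
Rounding to the nearest integer: Fernley 3, Rivermont 3, Millford 2, Stonebridge 1, Oakdale 1, Pinehurst 6 (total 16).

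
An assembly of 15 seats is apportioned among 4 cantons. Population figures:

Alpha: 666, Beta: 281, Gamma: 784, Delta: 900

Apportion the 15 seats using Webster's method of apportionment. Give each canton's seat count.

Standard divisor 2631/15 ≈ 175.4; standard quotas: Alpha 3.797, Beta 1.602, Gamma 4.470, Delta 5.131.
Rounding to the nearest integer gives Alpha 4, Beta 2, Gamma 4, Delta 5 — total 15, matching the house size, so no adjustment is needed.

Alpha=4, Beta=2, Gamma=4, Delta=5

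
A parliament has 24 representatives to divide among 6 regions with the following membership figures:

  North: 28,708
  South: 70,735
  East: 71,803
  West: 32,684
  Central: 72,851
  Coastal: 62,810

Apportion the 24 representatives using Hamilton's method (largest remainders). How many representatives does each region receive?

The standard divisor is 339591/24 ≈ 14149.625.
Standard quotas: North 2.0289, South 4.9991, East 5.0746, West 2.3099, Central 5.1486, Coastal 4.4390.
Lower quotas: North 2, South 4, East 5, West 2, Central 5, Coastal 4 (sum 22, leaving 2 seats).
Remainders in descending order: South 0.9991, Coastal 0.4390, West 0.3099, Central 0.1486, East 0.0746, North 0.0289.
Largest remainders: South, Coastal receive the extra seats.

North: 2, South: 5, East: 5, West: 2, Central: 5, Coastal: 5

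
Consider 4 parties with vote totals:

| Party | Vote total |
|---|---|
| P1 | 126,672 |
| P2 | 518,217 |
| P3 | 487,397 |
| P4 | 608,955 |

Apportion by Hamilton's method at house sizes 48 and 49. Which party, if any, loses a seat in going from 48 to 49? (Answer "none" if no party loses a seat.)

P1

At 48 seats: P1 4, P2 14, P3 13, P4 17.
At 49 seats: P1 3, P2 15, P3 14, P4 17.
P1 drops from 4 to 3.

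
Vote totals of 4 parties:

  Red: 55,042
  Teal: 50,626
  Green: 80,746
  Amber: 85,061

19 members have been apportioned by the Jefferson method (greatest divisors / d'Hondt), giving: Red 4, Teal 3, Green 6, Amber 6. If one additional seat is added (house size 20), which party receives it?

Priority for the next seat is population ÷ (current seats + 1).
Priorities: Red 11008.400, Teal 12656.500, Green 11535.143, Amber 12151.571.
Highest priority: Teal.

Teal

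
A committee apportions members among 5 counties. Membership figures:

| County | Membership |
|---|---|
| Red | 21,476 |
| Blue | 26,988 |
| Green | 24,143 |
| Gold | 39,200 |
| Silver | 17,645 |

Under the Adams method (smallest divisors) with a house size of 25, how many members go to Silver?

4

Standard divisor 129452/25 ≈ 5178.08; standard quotas: Red 4.147, Blue 5.212, Green 4.663, Gold 7.570, Silver 3.408.
Rounding up gives 5, 6, 5, 8, 4 = 28 seats, so the divisor must be adjusted.
With modified divisor 5700: modified quotas Red 3.768, Blue 4.735, Green 4.236, Gold 6.877, Silver 3.096.
Rounding up: Red 4, Blue 5, Green 5, Gold 7, Silver 4 (total 25).
Silver receives 4.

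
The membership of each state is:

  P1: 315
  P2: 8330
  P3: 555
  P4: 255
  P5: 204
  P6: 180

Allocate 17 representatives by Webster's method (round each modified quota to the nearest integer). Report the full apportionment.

Standard divisor 9839/17 ≈ 578.765; standard quotas: P1 0.544, P2 14.393, P3 0.959, P4 0.441, P5 0.352, P6 0.311.
Rounding to the nearest integer gives 1, 14, 1, 0, 0, 0 = 16 seats, so the divisor must be adjusted.
With modified divisor 560: modified quotas P1 0.562, P2 14.875, P3 0.991, P4 0.455, P5 0.364, P6 0.321.
Rounding to the nearest integer: P1 1, P2 15, P3 1, P4 0, P5 0, P6 0 (total 17).

P1 1; P2 15; P3 1; P4 0; P5 0; P6 0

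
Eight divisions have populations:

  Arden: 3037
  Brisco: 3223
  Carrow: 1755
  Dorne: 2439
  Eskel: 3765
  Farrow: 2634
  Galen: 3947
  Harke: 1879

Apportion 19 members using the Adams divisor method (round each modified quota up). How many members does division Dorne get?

2

Standard divisor 22679/19 ≈ 1193.632; standard quotas: Arden 2.544, Brisco 2.700, Carrow 1.470, Dorne 2.043, Eskel 3.154, Farrow 2.207, Galen 3.307, Harke 1.574.
Rounding up gives 3, 3, 2, 3, 4, 3, 4, 2 = 24 seats, so the divisor must be adjusted.
With modified divisor 1560: modified quotas Arden 1.947, Brisco 2.066, Carrow 1.125, Dorne 1.563, Eskel 2.413, Farrow 1.688, Galen 2.530, Harke 1.204.
Rounding up: Arden 2, Brisco 3, Carrow 2, Dorne 2, Eskel 3, Farrow 2, Galen 3, Harke 2 (total 19).
Dorne receives 2.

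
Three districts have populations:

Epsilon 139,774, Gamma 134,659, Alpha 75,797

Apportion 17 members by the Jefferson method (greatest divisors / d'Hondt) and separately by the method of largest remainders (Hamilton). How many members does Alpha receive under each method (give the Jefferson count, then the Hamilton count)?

Jefferson: Epsilon 7, Gamma 7, Alpha 3.
Hamilton: Epsilon 7, Gamma 6, Alpha 4.
Alpha gets 3 under Jefferson and 4 under Hamilton.

3 and 4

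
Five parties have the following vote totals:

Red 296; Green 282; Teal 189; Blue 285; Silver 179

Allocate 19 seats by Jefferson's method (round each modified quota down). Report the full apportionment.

Red: 5, Green: 4, Teal: 3, Blue: 4, Silver: 3

Standard divisor 1231/19 ≈ 64.789; standard quotas: Red 4.569, Green 4.353, Teal 2.917, Blue 4.399, Silver 2.763.
Rounding down gives 4, 4, 2, 4, 2 = 16 seats, so the divisor must be adjusted.
With modified divisor 58: modified quotas Red 5.103, Green 4.862, Teal 3.259, Blue 4.914, Silver 3.086.
Rounding down: Red 5, Green 4, Teal 3, Blue 4, Silver 3 (total 19).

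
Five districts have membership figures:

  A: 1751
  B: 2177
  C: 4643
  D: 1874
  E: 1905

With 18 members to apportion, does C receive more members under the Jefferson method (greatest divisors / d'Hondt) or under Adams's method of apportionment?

Jefferson

Jefferson: A 2, B 3, C 7, D 3, E 3.
Adams: A 3, B 3, C 6, D 3, E 3.
C gets 7 under Jefferson and 6 under Adams.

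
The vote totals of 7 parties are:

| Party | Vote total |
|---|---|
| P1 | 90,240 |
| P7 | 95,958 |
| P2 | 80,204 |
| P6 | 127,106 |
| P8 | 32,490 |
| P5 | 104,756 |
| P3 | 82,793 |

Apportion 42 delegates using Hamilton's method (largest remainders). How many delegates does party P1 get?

6

Total 613547; standard divisor 613547/42 ≈ 14608.262.
Standard quotas: P1 6.1773, P7 6.5687, P2 5.4903, P6 8.7010, P8 2.2241, P5 7.1710, P3 5.6675.
Lower quotas: P1 6, P7 6, P2 5, P6 8, P8 2, P5 7, P3 5 (sum 39, leaving 3 seats).
Remainders in descending order: P6 0.7010, P3 0.6675, P7 0.5687, P2 0.4903, P8 0.2241, P1 0.1773, P5 0.1710.
The surplus seats go to P6, P3, P7.
P1 receives 6.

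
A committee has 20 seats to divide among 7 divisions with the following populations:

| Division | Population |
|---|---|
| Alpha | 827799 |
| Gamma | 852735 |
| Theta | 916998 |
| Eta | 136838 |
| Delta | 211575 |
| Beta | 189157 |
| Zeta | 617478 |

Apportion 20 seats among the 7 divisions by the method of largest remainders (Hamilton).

Alpha 4; Gamma 5; Theta 5; Eta 1; Delta 1; Beta 1; Zeta 3

Standard divisor: 3752580 ÷ 20 = 187629.
Standard quotas: Alpha 4.4119, Gamma 4.5448, Theta 4.8873, Eta 0.7293, Delta 1.1276, Beta 1.0081, Zeta 3.2910.
Lower quotas: Alpha 4, Gamma 4, Theta 4, Eta 0, Delta 1, Beta 1, Zeta 3 (sum 17, leaving 3 seats).
Remainders in descending order: Theta 0.8873, Eta 0.7293, Gamma 0.5448, Alpha 0.4119, Zeta 0.2910, Delta 0.1276, Beta 0.0081.
Largest remainders: Theta, Eta, Gamma receive the extra seats.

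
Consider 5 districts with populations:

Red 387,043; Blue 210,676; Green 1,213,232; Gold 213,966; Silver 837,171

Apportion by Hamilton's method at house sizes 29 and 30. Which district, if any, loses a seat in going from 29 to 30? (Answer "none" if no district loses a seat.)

At 29 seats: Red 4, Blue 2, Green 12, Gold 2, Silver 9.
At 30 seats: Red 4, Blue 2, Green 13, Gold 2, Silver 9.
No district's allocation decreased.

none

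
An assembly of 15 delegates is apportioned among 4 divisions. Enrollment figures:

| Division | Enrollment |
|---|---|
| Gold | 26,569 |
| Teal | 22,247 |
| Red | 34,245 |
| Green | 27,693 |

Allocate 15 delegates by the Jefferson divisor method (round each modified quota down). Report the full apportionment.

Gold=3; Teal=3; Red=5; Green=4

Standard divisor 110754/15 ≈ 7383.6; standard quotas: Gold 3.598, Teal 3.013, Red 4.638, Green 3.751.
Rounding down gives 3, 3, 4, 3 = 13 seats, so the divisor must be adjusted.
With modified divisor 6700: modified quotas Gold 3.966, Teal 3.320, Red 5.111, Green 4.133.
Rounding down: Gold 3, Teal 3, Red 5, Green 4 (total 15).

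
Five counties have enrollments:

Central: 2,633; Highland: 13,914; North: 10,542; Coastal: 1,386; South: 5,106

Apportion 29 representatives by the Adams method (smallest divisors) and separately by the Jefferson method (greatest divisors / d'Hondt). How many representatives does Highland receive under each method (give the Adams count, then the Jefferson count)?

11 and 13

Adams: Central 3, Highland 11, North 9, Coastal 2, South 4.
Jefferson: Central 2, Highland 13, North 9, Coastal 1, South 4.
Highland gets 11 under Adams and 13 under Jefferson.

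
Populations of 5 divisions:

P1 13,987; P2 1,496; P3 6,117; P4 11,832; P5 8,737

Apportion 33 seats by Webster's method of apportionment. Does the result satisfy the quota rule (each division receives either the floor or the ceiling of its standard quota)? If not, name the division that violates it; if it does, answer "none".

none

Standard quotas: P1 10.946, P2 1.171, P3 4.787, P4 9.259, P5 6.837.
Webster allocation: P1 11, P2 1, P3 5, P4 9, P5 7.
Every allocation lies between the lower and upper quota.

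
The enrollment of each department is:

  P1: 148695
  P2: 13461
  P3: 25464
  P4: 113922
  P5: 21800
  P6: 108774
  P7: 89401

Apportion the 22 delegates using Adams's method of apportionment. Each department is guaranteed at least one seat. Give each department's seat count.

P1=6, P2=1, P3=1, P4=5, P5=1, P6=4, P7=4

Standard divisor 521517/22 ≈ 23705.318; standard quotas: P1 6.273, P2 0.568, P3 1.074, P4 4.806, P5 0.920, P6 4.589, P7 3.771.
Rounding up gives 7, 1, 2, 5, 1, 5, 4 = 25 seats, so the divisor must be adjusted.
With modified divisor 27800: modified quotas P1 5.349, P2 0.484, P3 0.916, P4 4.098, P5 0.784, P6 3.913, P7 3.216.
Rounding up: P1 6, P2 1, P3 1, P4 5, P5 1, P6 4, P7 4 (total 22).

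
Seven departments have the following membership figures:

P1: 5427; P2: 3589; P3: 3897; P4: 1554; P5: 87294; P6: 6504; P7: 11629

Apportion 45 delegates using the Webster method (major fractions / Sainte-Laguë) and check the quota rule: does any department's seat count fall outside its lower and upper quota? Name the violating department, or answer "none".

P5

Standard quotas: P1 2.037, P2 1.347, P3 1.463, P4 0.583, P5 32.764, P6 2.441, P7 4.365.
Webster allocation: P1 2, P2 1, P3 1, P4 1, P5 34, P6 2, P7 4.
P5 has quota 32.764 (lower 32, upper 33) but receives 34 — outside the quota interval.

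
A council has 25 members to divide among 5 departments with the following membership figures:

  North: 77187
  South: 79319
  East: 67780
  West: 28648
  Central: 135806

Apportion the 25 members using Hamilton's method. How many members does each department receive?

North: 5; South: 5; East: 4; West: 2; Central: 9

Standard divisor: 388740 ÷ 25 ≈ 15549.6.
Standard quotas: North 4.9639, South 5.1010, East 4.3590, West 1.8424, Central 8.7337.
Lower quotas: North 4, South 5, East 4, West 1, Central 8 (sum 22, leaving 3 seats).
Remainders in descending order: North 0.9639, West 0.8424, Central 0.7337, East 0.3590, South 0.1010.
The surplus seats go to North, West, Central.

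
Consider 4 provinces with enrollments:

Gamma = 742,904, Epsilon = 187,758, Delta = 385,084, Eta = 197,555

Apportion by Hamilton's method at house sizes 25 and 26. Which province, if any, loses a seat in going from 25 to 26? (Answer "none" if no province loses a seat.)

none

At 25 seats: Gamma 12, Epsilon 3, Delta 7, Eta 3.
At 26 seats: Gamma 13, Epsilon 3, Delta 7, Eta 3.
No province's allocation decreased.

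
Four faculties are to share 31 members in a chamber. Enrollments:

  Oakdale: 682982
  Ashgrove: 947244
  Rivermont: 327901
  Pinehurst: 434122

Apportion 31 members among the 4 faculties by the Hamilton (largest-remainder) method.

Total 2392249; standard divisor 2392249/31 ≈ 77169.323.
Standard quotas: Oakdale 8.8504, Ashgrove 12.2749, Rivermont 4.2491, Pinehurst 5.6256.
Lower quotas: Oakdale 8, Ashgrove 12, Rivermont 4, Pinehurst 5 (sum 29, leaving 2 seats).
Remainders in descending order: Oakdale 0.8504, Pinehurst 0.6256, Ashgrove 0.2749, Rivermont 0.2491.
The surplus seats go to Oakdale, Pinehurst.

Oakdale 9, Ashgrove 12, Rivermont 4, Pinehurst 6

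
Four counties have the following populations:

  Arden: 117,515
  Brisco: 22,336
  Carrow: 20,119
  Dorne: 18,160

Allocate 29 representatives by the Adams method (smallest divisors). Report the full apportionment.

Arden: 18, Brisco: 4, Carrow: 4, Dorne: 3

Standard divisor 178130/29 ≈ 6142.414; standard quotas: Arden 19.132, Brisco 3.636, Carrow 3.275, Dorne 2.956.
Rounding up gives 20, 4, 4, 3 = 31 seats, so the divisor must be adjusted.
With modified divisor 6600: modified quotas Arden 17.805, Brisco 3.384, Carrow 3.048, Dorne 2.752.
Rounding up: Arden 18, Brisco 4, Carrow 4, Dorne 3 (total 29).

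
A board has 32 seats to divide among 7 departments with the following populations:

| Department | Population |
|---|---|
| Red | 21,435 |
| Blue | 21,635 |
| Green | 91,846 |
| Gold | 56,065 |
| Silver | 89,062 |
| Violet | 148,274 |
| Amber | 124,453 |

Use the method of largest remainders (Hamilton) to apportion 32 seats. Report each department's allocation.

Total 552770; standard divisor 552770/32 ≈ 17274.062.
Standard quotas: Red 1.2409, Blue 1.2525, Green 5.3170, Gold 3.2456, Silver 5.1558, Violet 8.5836, Amber 7.2046.
Lower quotas: Red 1, Blue 1, Green 5, Gold 3, Silver 5, Violet 8, Amber 7 (sum 30, leaving 2 seats).
Remainders in descending order: Violet 0.5836, Green 0.3170, Blue 0.2525, Gold 0.2456, Red 0.2409, Amber 0.2046, Silver 0.1558.
Largest remainders: Violet, Green receive the extra seats.

Red 1; Blue 1; Green 6; Gold 3; Silver 5; Violet 9; Amber 7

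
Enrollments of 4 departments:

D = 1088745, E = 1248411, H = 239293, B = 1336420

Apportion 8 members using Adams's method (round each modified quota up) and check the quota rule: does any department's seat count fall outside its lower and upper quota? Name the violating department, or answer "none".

Standard quotas: D 2.226, E 2.552, H 0.489, B 2.732.
Adams allocation: D 2, E 2, H 1, B 3.
Every allocation lies between the lower and upper quota.

none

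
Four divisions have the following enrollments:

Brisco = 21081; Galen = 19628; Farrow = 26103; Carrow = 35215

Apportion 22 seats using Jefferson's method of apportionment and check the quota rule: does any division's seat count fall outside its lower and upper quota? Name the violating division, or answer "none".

Standard quotas: Brisco 4.546, Galen 4.232, Farrow 5.629, Carrow 7.593.
Jefferson allocation: Brisco 4, Galen 4, Farrow 6, Carrow 8.
Every allocation lies between the lower and upper quota.

none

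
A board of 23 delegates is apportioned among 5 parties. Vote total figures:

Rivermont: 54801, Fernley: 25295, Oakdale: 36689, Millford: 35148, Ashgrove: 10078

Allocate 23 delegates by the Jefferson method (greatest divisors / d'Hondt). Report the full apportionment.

Standard divisor 162011/23 ≈ 7043.957; standard quotas: Rivermont 7.780, Fernley 3.591, Oakdale 5.209, Millford 4.990, Ashgrove 1.431.
Rounding down gives 7, 3, 5, 4, 1 = 20 seats, so the divisor must be adjusted.
With modified divisor 6200: modified quotas Rivermont 8.839, Fernley 4.080, Oakdale 5.918, Millford 5.669, Ashgrove 1.625.
Rounding down: Rivermont 8, Fernley 4, Oakdale 5, Millford 5, Ashgrove 1 (total 23).

Rivermont 8; Fernley 4; Oakdale 5; Millford 5; Ashgrove 1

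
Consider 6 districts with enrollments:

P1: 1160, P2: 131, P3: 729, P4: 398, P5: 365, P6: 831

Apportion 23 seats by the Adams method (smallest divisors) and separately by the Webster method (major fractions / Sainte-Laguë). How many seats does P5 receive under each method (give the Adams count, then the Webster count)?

Adams: P1 7, P2 1, P3 4, P4 3, P5 3, P6 5.
Webster: P1 7, P2 1, P3 5, P4 3, P5 2, P6 5.
P5 gets 3 under Adams and 2 under Webster.

3 and 2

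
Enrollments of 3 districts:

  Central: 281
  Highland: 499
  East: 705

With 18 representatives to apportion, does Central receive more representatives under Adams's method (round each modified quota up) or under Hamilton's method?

Adams: Central 4, Highland 6, East 8.
Hamilton: Central 3, Highland 6, East 9.
Central gets 4 under Adams and 3 under Hamilton.

Adams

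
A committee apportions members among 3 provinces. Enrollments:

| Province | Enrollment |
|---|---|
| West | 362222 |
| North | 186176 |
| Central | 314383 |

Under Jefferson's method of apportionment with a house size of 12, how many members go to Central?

Standard divisor 862781/12 ≈ 71898.417; standard quotas: West 5.038, North 2.589, Central 4.373.
Rounding down gives 5, 2, 4 = 11 seats, so the divisor must be adjusted.
With modified divisor 62500: modified quotas West 5.796, North 2.979, Central 5.030.
Rounding down: West 5, North 2, Central 5 (total 12).
Central receives 5.

5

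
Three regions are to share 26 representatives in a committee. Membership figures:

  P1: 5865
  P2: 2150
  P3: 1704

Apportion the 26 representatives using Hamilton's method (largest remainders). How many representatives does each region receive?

P1: 16, P2: 6, P3: 4

Standard divisor: 9719 ÷ 26 ≈ 373.808.
Standard quotas: P1 15.6899, P2 5.7516, P3 4.5585.
Lower quotas: P1 15, P2 5, P3 4 (sum 24, leaving 2 seats).
Remainders in descending order: P2 0.7516, P1 0.6899, P3 0.5585.
Largest remainders: P2, P1 receive the extra seats.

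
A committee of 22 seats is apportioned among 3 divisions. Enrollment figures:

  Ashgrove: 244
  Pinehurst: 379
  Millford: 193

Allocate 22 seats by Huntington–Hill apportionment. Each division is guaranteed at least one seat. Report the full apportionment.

With divisor 37: modified quotas Ashgrove 6.595, Pinehurst 10.243, Millford 5.216.
Geometric-mean thresholds: Ashgrove √(6·7)=6.481, Pinehurst √(10·11)=10.488, Millford √(5·6)=5.477.
Each quota rounded against its threshold gives Ashgrove 7, Pinehurst 10, Millford 5 (total 22).

Ashgrove=7, Pinehurst=10, Millford=5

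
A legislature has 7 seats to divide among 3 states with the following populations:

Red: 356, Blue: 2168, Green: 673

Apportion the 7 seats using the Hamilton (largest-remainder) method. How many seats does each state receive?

Standard divisor: 3197 ÷ 7 ≈ 456.714.
Standard quotas: Red 0.779, Blue 4.747, Green 1.474.
Lower quotas: Red 0, Blue 4, Green 1 (sum 5, leaving 2 seats).
Remainders in descending order: Red 0.779, Blue 0.747, Green 0.474.
Largest remainders: Red, Blue receive the extra seats.

Red: 1, Blue: 5, Green: 1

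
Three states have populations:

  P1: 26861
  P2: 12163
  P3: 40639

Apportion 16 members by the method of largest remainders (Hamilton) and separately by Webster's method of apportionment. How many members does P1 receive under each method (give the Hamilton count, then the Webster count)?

Hamilton: P1 5, P2 3, P3 8.
Webster: P1 6, P2 2, P3 8.
P1 gets 5 under Hamilton and 6 under Webster.

5 and 6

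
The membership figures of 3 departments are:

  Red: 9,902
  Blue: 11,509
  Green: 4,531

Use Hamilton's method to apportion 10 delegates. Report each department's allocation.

Red: 4; Blue: 4; Green: 2

Standard divisor: 25942 ÷ 10 ≈ 2594.2.
Standard quotas: Red 3.8170, Blue 4.4364, Green 1.7466.
Lower quotas: Red 3, Blue 4, Green 1 (sum 8, leaving 2 seats).
Remainders in descending order: Red 0.8170, Green 0.7466, Blue 0.4364.
Largest remainders: Red, Green receive the extra seats.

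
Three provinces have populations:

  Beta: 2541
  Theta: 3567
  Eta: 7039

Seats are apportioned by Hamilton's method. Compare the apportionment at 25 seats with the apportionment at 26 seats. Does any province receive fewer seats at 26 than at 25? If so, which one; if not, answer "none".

none

At 25 seats: Beta 5, Theta 7, Eta 13.
At 26 seats: Beta 5, Theta 7, Eta 14.
No province's allocation decreased.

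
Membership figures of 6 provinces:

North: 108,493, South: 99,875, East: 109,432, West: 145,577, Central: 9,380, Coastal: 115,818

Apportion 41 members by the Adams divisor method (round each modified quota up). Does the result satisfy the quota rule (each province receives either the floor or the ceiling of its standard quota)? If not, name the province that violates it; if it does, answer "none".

none

Standard quotas: North 7.558, South 6.957, East 7.623, West 10.141, Central 0.653, Coastal 8.068.
Adams allocation: North 7, South 7, East 8, West 10, Central 1, Coastal 8.
Every allocation lies between the lower and upper quota.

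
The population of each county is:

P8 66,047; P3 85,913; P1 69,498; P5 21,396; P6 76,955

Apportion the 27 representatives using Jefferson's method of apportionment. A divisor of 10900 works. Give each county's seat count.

With modified divisor 10900: modified quotas P8 6.059, P3 7.882, P1 6.376, P5 1.963, P6 7.060.
Rounding down: P8 6, P3 7, P1 6, P5 1, P6 7 (total 27).

P8 6, P3 7, P1 6, P5 1, P6 7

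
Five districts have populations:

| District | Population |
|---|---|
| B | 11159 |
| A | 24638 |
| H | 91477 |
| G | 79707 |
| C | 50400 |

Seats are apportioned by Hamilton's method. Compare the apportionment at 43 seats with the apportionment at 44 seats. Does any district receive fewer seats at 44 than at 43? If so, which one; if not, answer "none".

C

At 43 seats: B 2, A 4, H 15, G 13, C 9.
At 44 seats: B 2, A 4, H 16, G 14, C 8.
C drops from 9 to 8.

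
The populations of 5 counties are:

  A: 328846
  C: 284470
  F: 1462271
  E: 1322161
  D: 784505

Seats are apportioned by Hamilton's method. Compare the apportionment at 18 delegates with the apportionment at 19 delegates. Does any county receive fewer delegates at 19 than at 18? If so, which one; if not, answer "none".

At 18 seats: A 2, C 1, F 6, E 6, D 3.
At 19 seats: A 1, C 1, F 7, E 6, D 4.
A drops from 2 to 1.

A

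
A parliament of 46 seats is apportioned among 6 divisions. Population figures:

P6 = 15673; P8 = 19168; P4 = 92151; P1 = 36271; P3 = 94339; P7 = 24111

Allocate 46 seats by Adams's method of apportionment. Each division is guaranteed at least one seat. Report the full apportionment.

Standard divisor 281713/46 ≈ 6124.196; standard quotas: P6 2.559, P8 3.130, P4 15.047, P1 5.923, P3 15.404, P7 3.937.
Rounding up gives 3, 4, 16, 6, 16, 4 = 49 seats, so the divisor must be adjusted.
With modified divisor 6500: modified quotas P6 2.411, P8 2.949, P4 14.177, P1 5.580, P3 14.514, P7 3.709.
Rounding up: P6 3, P8 3, P4 15, P1 6, P3 15, P7 4 (total 46).

P6 3; P8 3; P4 15; P1 6; P3 15; P7 4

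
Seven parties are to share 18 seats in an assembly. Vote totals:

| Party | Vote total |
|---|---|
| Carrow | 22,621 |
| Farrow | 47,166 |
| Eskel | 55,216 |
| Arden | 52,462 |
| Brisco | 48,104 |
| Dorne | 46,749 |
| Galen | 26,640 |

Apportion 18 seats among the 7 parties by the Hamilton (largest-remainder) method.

Carrow 1, Farrow 3, Eskel 3, Arden 3, Brisco 3, Dorne 3, Galen 2

The standard divisor is 298958/18 ≈ 16608.778.
Standard quotas: Carrow 1.3620, Farrow 2.8398, Eskel 3.3245, Arden 3.1587, Brisco 2.8963, Dorne 2.8147, Galen 1.6040.
Lower quotas: Carrow 1, Farrow 2, Eskel 3, Arden 3, Brisco 2, Dorne 2, Galen 1 (sum 14, leaving 4 seats).
Remainders in descending order: Brisco 0.8963, Farrow 0.8398, Dorne 0.8147, Galen 0.6040, Carrow 0.3620, Eskel 0.3245, Arden 0.1587.
The surplus seats go to Brisco, Farrow, Dorne, Galen.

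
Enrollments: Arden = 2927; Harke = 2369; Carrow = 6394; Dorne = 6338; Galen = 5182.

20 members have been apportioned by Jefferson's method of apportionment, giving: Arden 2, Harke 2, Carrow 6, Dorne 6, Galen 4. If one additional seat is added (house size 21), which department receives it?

Galen

Priority for the next seat is population ÷ (current seats + 1).
Priorities: Arden 975.667, Harke 789.667, Carrow 913.429, Dorne 905.429, Galen 1036.400.
Highest priority: Galen.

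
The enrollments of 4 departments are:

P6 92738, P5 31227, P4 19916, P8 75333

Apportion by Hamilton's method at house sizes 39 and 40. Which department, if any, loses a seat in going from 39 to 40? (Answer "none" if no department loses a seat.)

At 39 seats: P6 16, P5 6, P4 4, P8 13.
At 40 seats: P6 17, P5 6, P4 3, P8 14.
P4 drops from 4 to 3.

P4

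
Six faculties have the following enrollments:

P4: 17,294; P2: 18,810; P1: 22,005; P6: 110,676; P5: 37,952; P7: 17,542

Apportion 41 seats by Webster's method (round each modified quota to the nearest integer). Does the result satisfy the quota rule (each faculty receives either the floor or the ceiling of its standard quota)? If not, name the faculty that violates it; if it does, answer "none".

none

Standard quotas: P4 3.161, P2 3.439, P1 4.023, P6 20.232, P5 6.938, P7 3.207.
Webster allocation: P4 3, P2 3, P1 4, P6 21, P5 7, P7 3.
Every allocation lies between the lower and upper quota.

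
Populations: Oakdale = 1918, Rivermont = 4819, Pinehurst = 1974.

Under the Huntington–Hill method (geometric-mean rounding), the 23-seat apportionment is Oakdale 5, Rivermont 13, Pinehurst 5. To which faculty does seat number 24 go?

Priority for the next seat is population ÷ (√(s·(s+1))).
Priorities: Oakdale 350.177, Rivermont 357.208, Pinehurst 360.401.
Highest priority: Pinehurst.

Pinehurst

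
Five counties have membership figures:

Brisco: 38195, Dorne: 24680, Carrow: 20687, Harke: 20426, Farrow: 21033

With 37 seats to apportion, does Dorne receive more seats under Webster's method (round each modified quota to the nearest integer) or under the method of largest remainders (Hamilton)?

Hamilton

Webster: Brisco 12, Dorne 7, Carrow 6, Harke 6, Farrow 6.
Hamilton: Brisco 11, Dorne 8, Carrow 6, Harke 6, Farrow 6.
Dorne gets 7 under Webster and 8 under Hamilton.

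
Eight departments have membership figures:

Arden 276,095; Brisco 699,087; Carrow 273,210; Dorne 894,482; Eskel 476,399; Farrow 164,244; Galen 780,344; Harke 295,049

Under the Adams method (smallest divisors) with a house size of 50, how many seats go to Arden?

Standard divisor 3858910/50 ≈ 77178.2; standard quotas: Arden 3.577, Brisco 9.058, Carrow 3.540, Dorne 11.590, Eskel 6.173, Farrow 2.128, Galen 10.111, Harke 3.823.
Rounding up gives 4, 10, 4, 12, 7, 3, 11, 4 = 55 seats, so the divisor must be adjusted.
With modified divisor 84400: modified quotas Arden 3.271, Brisco 8.283, Carrow 3.237, Dorne 10.598, Eskel 5.645, Farrow 1.946, Galen 9.246, Harke 3.496.
Rounding up: Arden 4, Brisco 9, Carrow 4, Dorne 11, Eskel 6, Farrow 2, Galen 10, Harke 4 (total 50).
Arden receives 4.

4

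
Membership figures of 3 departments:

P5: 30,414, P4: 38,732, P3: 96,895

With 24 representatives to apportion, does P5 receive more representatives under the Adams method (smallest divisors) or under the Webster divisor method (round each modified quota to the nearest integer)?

Adams: P5 5, P4 6, P3 13.
Webster: P5 4, P4 6, P3 14.
P5 gets 5 under Adams and 4 under Webster.

Adams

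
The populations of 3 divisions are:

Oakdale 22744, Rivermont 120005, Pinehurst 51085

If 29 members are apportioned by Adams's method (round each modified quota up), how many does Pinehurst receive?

Standard divisor 193834/29 ≈ 6683.931; standard quotas: Oakdale 3.403, Rivermont 17.954, Pinehurst 7.643.
Rounding up gives 4, 18, 8 = 30 seats, so the divisor must be adjusted.
With modified divisor 7200: modified quotas Oakdale 3.159, Rivermont 16.667, Pinehurst 7.095.
Rounding up: Oakdale 4, Rivermont 17, Pinehurst 8 (total 29).
Pinehurst receives 8.

8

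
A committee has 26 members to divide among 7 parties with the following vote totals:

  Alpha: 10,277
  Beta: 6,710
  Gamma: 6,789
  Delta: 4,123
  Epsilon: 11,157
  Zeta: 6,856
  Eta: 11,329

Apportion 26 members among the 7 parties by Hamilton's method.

Total 57241; standard divisor 57241/26 ≈ 2201.577.
Standard quotas: Alpha 4.6680, Beta 3.0478, Gamma 3.0837, Delta 1.8727, Epsilon 5.0677, Zeta 3.1141, Eta 5.1459.
Lower quotas: Alpha 4, Beta 3, Gamma 3, Delta 1, Epsilon 5, Zeta 3, Eta 5 (sum 24, leaving 2 seats).
Remainders in descending order: Delta 0.8727, Alpha 0.6680, Eta 0.1459, Zeta 0.1141, Gamma 0.0837, Epsilon 0.0677, Beta 0.0478.
The surplus seats go to Delta, Alpha.

Alpha=5; Beta=3; Gamma=3; Delta=2; Epsilon=5; Zeta=3; Eta=5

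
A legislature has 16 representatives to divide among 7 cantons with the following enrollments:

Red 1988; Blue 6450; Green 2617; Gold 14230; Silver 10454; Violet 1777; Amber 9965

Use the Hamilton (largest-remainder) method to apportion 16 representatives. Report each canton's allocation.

Red 1, Blue 2, Green 1, Gold 5, Silver 3, Violet 1, Amber 3

Standard divisor: 47481 ÷ 16 ≈ 2967.562.
Standard quotas: Red 0.6699, Blue 2.1735, Green 0.8819, Gold 4.7952, Silver 3.5228, Violet 0.5988, Amber 3.3580.
Lower quotas: Red 0, Blue 2, Green 0, Gold 4, Silver 3, Violet 0, Amber 3 (sum 12, leaving 4 seats).
Remainders in descending order: Green 0.8819, Gold 0.7952, Red 0.6699, Violet 0.5988, Silver 0.5228, Amber 0.3580, Blue 0.1735.
The surplus seats go to Green, Gold, Red, Violet.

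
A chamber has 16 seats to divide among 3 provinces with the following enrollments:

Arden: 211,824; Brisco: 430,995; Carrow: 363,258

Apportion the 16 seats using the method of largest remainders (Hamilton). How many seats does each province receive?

Standard divisor: 1006077 ÷ 16 ≈ 62879.812.
Standard quotas: Arden 3.3687, Brisco 6.8543, Carrow 5.7770.
Lower quotas: Arden 3, Brisco 6, Carrow 5 (sum 14, leaving 2 seats).
Remainders in descending order: Brisco 0.8543, Carrow 0.7770, Arden 0.3687.
Largest remainders: Brisco, Carrow receive the extra seats.

Arden 3, Brisco 7, Carrow 6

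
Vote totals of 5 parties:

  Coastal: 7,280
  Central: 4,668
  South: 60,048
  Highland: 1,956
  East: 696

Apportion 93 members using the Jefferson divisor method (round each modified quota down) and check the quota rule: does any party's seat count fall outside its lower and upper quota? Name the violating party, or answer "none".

South

Standard quotas: Coastal 9.070, Central 5.816, South 74.811, Highland 2.437, East 0.867.
Jefferson allocation: Coastal 9, Central 5, South 77, Highland 2, East 0.
South has quota 74.811 (lower 74, upper 75) but receives 77 — outside the quota interval.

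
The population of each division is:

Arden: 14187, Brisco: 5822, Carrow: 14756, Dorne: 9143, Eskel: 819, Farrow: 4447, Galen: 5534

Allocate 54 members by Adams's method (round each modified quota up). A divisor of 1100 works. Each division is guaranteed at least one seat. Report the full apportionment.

With modified divisor 1100: modified quotas Arden 12.897, Brisco 5.293, Carrow 13.415, Dorne 8.312, Eskel 0.745, Farrow 4.043, Galen 5.031.
Rounding up: Arden 13, Brisco 6, Carrow 14, Dorne 9, Eskel 1, Farrow 5, Galen 6 (total 54).

Arden: 13; Brisco: 6; Carrow: 14; Dorne: 9; Eskel: 1; Farrow: 5; Galen: 6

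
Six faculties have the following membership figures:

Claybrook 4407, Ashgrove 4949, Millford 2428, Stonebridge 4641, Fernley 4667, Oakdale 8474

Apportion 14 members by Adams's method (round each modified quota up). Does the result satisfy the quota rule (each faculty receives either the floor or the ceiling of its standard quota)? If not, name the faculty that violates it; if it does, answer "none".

none

Standard quotas: Claybrook 2.087, Ashgrove 2.343, Millford 1.150, Stonebridge 2.198, Fernley 2.210, Oakdale 4.013.
Adams allocation: Claybrook 2, Ashgrove 3, Millford 1, Stonebridge 2, Fernley 2, Oakdale 4.
Every allocation lies between the lower and upper quota.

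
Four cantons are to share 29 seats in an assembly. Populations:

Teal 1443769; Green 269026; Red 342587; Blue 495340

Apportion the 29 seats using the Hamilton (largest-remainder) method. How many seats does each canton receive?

Standard divisor: 2550722 ÷ 29 ≈ 87955.931.
Standard quotas: Teal 16.4147, Green 3.0586, Red 3.8950, Blue 5.6317.
Lower quotas: Teal 16, Green 3, Red 3, Blue 5 (sum 27, leaving 2 seats).
Remainders in descending order: Red 0.8950, Blue 0.6317, Teal 0.4147, Green 0.0586.
The surplus seats go to Red, Blue.

Teal=16; Green=3; Red=4; Blue=6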